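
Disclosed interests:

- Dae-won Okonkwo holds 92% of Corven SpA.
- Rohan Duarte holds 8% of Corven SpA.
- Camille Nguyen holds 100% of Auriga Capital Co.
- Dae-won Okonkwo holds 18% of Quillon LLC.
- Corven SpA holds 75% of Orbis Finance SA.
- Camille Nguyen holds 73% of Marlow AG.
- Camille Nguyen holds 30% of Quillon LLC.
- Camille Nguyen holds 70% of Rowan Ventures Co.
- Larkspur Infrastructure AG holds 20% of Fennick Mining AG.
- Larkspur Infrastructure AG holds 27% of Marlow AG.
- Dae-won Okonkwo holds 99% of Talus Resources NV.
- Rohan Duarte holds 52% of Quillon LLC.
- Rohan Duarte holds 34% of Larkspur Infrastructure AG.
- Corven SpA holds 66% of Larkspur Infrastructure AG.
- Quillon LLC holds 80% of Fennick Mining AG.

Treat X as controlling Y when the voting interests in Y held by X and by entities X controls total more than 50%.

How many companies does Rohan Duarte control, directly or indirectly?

2

Rohan holds 52% of Quillon, so Rohan controls Quillon.
Quillon holds 80% of Fennick, so Rohan controls Fennick.
No other company's threshold is met.
Rohan controls 2 companies.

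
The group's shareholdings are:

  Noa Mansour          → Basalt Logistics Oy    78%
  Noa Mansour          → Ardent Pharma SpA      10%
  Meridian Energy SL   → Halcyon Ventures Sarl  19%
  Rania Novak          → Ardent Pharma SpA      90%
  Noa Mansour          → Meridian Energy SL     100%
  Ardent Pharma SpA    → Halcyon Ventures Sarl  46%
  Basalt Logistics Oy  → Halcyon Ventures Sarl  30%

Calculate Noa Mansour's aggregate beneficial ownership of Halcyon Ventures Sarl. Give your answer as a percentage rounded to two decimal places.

47.00%

Noa reaches Halcyon along 3 paths.
Via Ardent: 10% × 46% = 4.6%.
Via Basalt: 78% × 30% = 23.4%.
Via Meridian: 100% × 19% = 19%.
Total: 4.6% + 23.4% + 19% = 47%.
Rounded: 47.00%.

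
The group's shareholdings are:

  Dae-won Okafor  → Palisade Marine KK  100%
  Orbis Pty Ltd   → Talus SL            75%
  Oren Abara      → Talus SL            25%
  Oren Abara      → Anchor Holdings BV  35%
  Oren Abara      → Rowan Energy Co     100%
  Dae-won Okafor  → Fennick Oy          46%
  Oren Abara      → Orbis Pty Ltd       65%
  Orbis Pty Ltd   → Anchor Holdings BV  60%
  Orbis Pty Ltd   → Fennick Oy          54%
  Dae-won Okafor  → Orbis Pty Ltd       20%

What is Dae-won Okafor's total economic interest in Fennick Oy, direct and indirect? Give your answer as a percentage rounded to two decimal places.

56.80%

Dae-won reaches Fennick along 2 paths.
Direct stake: 46% = 46%.
Via Orbis: 20% × 54% = 10.8%.
Total: 46% + 10.8% = 56.8%.
Rounded: 56.80%.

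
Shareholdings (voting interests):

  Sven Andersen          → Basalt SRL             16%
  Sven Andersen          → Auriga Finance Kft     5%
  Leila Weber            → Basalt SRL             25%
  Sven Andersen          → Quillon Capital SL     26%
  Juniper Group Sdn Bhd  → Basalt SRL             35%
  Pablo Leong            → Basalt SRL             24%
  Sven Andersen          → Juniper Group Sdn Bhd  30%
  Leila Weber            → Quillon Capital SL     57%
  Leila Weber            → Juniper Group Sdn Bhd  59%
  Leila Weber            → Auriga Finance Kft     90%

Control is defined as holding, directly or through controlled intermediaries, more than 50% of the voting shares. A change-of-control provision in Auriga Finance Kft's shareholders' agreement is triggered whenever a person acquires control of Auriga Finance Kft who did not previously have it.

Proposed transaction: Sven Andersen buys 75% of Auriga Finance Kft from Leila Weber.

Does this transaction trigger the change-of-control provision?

The purchase adds only to Sven's holdings (Leila's stake shrinks), so Sven is the only person who could newly come to control Auriga.
Sven's largest direct stake is 30% in Juniper, which does not meet the threshold, so Sven controls no company.
In Auriga, Sven's side holds only 5%, not > 50%.
So before the transaction, Sven does not control Auriga.
After the purchase, Sven's direct stake in Auriga rises to 5% + 75% = 80%, and Leila's stake falls to 15%.
Sven holds 80% of Auriga, so Sven controls Auriga.
Sven did not control Auriga before and does after, so the clause is triggered.

Yes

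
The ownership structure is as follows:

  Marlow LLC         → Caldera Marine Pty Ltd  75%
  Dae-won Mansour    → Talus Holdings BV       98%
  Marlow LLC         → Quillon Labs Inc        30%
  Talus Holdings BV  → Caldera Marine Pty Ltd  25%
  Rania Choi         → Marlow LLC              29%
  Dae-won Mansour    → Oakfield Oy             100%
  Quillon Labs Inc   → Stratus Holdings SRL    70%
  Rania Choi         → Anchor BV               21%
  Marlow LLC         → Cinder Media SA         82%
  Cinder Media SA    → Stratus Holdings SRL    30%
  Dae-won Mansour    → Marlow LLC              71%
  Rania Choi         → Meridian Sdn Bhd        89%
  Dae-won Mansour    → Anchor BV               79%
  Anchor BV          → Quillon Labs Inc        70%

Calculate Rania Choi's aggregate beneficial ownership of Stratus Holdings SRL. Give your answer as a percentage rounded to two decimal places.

Rania reaches Stratus along 3 paths.
Via Marlow → Quillon: 29% × 30% × 70% = 6.09%.
Via Anchor → Quillon: 21% × 70% × 70% = 10.29%.
Via Marlow → Cinder: 29% × 82% × 30% = 7.134%.
Total: 6.09% + 10.29% + 7.134% = 23.514%.
Rounded: 23.51%.

23.51%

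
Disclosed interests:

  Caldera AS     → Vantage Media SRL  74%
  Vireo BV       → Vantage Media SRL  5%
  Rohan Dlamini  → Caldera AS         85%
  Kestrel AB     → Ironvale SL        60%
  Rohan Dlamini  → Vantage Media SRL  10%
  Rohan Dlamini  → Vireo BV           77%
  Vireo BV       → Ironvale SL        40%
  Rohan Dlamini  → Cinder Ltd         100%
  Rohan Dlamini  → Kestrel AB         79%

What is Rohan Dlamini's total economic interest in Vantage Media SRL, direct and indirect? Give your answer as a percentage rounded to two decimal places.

Rohan reaches Vantage along 3 paths.
Via Caldera: 85% × 74% = 62.9%.
Direct stake: 10% = 10%.
Via Vireo: 77% × 5% = 3.85%.
Total: 62.9% + 10% + 3.85% = 76.75%.

76.75%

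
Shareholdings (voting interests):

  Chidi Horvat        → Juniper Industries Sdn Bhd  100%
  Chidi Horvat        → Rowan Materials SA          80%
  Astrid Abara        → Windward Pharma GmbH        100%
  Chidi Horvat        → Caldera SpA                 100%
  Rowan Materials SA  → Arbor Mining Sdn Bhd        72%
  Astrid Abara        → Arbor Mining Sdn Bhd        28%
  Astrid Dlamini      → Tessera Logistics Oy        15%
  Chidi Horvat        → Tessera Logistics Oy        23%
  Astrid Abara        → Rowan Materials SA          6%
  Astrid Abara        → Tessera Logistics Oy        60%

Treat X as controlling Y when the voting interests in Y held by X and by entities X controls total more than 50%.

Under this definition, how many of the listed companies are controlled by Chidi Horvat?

4

Chidi holds 80% of Rowan, so Chidi controls Rowan.
Chidi holds 100% of Juniper, so Chidi controls Juniper.
Chidi holds 100% of Caldera, so Chidi controls Caldera.
Rowan holds 72% of Arbor, so Chidi controls Arbor.
No other company's threshold is met.
Chidi controls 4 companies.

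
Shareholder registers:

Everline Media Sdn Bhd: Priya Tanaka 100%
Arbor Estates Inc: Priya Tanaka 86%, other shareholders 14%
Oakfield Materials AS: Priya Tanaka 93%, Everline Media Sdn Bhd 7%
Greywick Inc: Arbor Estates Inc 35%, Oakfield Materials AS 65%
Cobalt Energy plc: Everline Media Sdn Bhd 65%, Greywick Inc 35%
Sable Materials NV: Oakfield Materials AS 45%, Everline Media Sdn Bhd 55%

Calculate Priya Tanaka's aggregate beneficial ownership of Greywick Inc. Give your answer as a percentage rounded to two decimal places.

95.10%

Priya reaches Greywick along 3 paths.
Via Arbor: 86% × 35% = 30.1%.
Via Oakfield: 93% × 65% = 60.45%.
Via Everline → Oakfield: 100% × 7% × 65% = 4.55%.
Total: 30.1% + 60.45% + 4.55% = 95.1%.
Rounded: 95.10%.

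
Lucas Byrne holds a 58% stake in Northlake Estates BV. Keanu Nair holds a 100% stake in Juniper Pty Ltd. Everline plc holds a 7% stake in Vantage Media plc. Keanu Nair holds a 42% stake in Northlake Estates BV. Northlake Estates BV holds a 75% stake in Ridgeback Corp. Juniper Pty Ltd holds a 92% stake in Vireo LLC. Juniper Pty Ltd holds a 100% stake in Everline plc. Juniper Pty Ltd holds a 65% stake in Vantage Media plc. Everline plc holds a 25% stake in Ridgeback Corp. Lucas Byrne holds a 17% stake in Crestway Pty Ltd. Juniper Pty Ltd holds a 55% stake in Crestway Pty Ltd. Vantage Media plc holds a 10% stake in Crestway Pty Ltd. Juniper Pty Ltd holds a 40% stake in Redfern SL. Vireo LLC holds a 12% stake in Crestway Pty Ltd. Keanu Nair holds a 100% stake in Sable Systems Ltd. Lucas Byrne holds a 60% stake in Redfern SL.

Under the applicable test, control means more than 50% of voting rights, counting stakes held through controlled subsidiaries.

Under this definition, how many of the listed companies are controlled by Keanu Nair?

Keanu holds 100% of Juniper, so Keanu controls Juniper.
Keanu holds 100% of Sable, so Keanu controls Sable.
Juniper holds 100% of Everline, so Keanu controls Everline.
Juniper and Everline together hold 65% + 7% = 72% of Vantage, so Keanu controls Vantage.
Juniper holds 92% of Vireo, so Keanu controls Vireo.
Vantage and Juniper and Vireo together hold 10% + 55% + 12% = 77% of Crestway, so Keanu controls Crestway.
No other company's threshold is met.
Keanu controls 6 companies.

6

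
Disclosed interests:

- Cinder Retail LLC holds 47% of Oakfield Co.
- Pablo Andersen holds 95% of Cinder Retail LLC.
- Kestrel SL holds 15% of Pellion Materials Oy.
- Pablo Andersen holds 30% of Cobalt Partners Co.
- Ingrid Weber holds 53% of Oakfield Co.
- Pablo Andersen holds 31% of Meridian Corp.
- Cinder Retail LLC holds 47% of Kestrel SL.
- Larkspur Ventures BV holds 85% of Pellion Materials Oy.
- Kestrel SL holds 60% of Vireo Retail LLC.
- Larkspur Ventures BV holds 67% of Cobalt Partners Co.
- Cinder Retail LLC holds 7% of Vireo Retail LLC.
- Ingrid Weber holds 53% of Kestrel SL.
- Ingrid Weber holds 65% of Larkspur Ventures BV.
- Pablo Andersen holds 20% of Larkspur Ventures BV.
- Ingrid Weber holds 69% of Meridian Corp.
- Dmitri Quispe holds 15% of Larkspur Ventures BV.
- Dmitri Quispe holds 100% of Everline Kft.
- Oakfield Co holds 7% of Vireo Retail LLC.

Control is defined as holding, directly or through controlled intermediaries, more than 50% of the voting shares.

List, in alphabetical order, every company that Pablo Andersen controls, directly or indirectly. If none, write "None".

Cinder Retail LLC

Pablo holds 95% of Cinder, so Pablo controls Cinder.
No other company's threshold is met.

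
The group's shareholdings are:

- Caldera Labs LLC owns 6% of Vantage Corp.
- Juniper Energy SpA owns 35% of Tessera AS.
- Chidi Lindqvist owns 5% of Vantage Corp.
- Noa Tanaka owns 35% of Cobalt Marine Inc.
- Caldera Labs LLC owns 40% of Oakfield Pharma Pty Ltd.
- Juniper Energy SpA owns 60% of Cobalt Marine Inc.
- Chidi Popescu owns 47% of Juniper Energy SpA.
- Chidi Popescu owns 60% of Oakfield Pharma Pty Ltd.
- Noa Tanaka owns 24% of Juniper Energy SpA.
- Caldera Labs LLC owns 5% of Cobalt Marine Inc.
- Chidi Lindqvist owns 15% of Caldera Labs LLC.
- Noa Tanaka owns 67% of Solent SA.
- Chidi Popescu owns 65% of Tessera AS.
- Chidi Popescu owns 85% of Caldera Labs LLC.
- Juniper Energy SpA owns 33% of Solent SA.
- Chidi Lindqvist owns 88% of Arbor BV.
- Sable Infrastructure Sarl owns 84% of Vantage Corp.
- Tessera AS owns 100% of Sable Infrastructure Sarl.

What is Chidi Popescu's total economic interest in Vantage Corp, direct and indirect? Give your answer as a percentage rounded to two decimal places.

73.52%

Chidi Popescu reaches Vantage along 3 paths.
Via Juniper → Tessera → Sable: 47% × 35% × 100% × 84% = 13.818%.
Via Tessera → Sable: 65% × 100% × 84% = 54.6%.
Via Caldera: 85% × 6% = 5.1%.
Total: 13.818% + 54.6% + 5.1% = 73.518%.
Rounded: 73.52%.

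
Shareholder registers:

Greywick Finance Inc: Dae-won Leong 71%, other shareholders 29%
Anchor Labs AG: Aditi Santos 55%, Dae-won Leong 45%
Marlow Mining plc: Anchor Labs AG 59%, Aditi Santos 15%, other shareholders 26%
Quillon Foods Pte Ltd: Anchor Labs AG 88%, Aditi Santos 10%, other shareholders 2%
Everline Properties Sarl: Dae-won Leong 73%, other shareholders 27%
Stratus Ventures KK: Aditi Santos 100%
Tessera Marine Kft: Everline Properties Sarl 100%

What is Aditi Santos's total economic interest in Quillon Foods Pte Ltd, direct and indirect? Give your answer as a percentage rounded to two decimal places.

Aditi reaches Quillon along 2 paths.
Via Anchor: 55% × 88% = 48.4%.
Direct stake: 10% = 10%.
Total: 48.4% + 10% = 58.4%.
Rounded: 58.40%.

58.40%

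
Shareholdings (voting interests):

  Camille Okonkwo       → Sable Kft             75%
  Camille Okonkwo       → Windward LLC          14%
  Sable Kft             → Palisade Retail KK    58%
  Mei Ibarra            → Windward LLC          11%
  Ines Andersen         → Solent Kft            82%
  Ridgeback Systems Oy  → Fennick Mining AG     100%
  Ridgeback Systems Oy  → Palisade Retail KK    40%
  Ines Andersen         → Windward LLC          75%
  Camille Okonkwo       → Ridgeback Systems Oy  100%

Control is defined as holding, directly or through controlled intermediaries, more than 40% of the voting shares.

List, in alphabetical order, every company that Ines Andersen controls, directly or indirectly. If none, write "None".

Ines holds 75% of Windward, so Ines controls Windward.
Ines holds 82% of Solent, so Ines controls Solent.
No other company's threshold is met.

Solent Kft, Windward LLC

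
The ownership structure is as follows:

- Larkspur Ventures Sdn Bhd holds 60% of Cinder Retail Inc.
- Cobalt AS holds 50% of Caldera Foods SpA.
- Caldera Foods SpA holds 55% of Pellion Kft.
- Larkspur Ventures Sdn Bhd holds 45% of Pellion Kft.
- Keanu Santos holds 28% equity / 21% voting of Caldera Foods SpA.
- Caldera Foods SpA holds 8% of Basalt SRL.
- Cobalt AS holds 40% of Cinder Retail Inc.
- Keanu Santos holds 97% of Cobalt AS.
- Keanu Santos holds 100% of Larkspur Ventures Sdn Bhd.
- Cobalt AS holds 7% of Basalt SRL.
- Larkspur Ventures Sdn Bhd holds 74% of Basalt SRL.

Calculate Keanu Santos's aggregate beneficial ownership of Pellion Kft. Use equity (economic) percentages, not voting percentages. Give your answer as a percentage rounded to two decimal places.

87.08%

Keanu reaches Pellion along 3 paths.
Via Larkspur: 100% × 45% = 45%.
Via Caldera: 28% × 55% = 15.4%.
Via Cobalt → Caldera: 97% × 50% × 55% = 26.675%.
Total: 45% + 15.4% + 26.675% = 87.075%.
Rounded: 87.08%.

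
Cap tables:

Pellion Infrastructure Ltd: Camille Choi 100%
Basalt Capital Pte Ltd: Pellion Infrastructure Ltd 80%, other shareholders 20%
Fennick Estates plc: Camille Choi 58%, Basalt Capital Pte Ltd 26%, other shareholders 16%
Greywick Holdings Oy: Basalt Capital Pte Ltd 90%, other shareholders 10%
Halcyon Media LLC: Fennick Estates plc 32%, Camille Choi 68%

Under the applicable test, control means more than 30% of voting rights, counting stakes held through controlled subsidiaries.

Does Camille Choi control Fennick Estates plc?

Camille holds 100% of Pellion, so Camille controls Pellion.
Pellion holds 80% of Basalt, so Camille controls Basalt.
Camille and Basalt together hold 58% + 26% = 84% of Fennick, so Camille controls Fennick.

Yes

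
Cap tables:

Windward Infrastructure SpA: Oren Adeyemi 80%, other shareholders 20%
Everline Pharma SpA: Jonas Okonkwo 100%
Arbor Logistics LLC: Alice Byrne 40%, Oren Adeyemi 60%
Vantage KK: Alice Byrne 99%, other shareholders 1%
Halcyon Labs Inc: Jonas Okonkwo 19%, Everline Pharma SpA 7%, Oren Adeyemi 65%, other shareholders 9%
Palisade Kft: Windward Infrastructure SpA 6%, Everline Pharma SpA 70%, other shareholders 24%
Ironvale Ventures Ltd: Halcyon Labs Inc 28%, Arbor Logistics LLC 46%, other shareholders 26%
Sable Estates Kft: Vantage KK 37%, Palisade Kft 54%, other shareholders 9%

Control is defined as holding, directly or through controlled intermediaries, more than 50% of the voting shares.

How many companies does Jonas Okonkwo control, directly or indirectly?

Jonas holds 100% of Everline, so Jonas controls Everline.
Everline holds 70% of Palisade, so Jonas controls Palisade.
Palisade holds 54% of Sable, so Jonas controls Sable.
No other company's threshold is met.
Jonas controls 3 companies.

3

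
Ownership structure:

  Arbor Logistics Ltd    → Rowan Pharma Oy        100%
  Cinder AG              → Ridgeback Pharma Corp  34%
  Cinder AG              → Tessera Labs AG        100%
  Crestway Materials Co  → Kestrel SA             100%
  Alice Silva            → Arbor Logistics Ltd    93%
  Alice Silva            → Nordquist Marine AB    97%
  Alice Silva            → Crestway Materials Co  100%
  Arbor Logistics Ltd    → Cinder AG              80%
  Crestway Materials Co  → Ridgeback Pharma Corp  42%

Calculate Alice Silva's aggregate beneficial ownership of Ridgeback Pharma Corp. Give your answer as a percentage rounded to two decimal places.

Alice reaches Ridgeback along 2 paths.
Via Crestway: 100% × 42% = 42%.
Via Arbor → Cinder: 93% × 80% × 34% = 25.296%.
Total: 42% + 25.296% = 67.296%.
Rounded: 67.30%.

67.30%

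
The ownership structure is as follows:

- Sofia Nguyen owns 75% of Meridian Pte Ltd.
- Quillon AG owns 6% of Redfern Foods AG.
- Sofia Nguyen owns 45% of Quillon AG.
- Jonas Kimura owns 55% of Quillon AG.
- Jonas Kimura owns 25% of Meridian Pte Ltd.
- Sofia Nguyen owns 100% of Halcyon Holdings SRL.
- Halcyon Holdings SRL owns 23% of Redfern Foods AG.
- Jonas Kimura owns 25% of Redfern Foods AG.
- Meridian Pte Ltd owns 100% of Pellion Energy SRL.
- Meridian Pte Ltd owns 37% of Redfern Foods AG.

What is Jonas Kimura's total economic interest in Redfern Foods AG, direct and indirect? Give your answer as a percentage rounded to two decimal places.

37.55%

Jonas reaches Redfern along 3 paths.
Via Meridian: 25% × 37% = 9.25%.
Direct stake: 25% = 25%.
Via Quillon: 55% × 6% = 3.3%.
Total: 9.25% + 25% + 3.3% = 37.55%.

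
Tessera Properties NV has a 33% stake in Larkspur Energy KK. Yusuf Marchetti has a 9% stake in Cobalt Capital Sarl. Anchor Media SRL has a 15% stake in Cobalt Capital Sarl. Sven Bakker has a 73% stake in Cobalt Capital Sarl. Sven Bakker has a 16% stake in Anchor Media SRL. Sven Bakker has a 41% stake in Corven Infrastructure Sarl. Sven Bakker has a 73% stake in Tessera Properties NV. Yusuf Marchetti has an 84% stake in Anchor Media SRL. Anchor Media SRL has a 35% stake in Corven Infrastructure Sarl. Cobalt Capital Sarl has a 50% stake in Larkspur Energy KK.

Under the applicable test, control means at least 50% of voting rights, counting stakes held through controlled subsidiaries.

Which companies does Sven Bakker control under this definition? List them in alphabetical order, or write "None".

Sven holds 73% of Cobalt, so Sven controls Cobalt.
Sven holds 73% of Tessera, so Sven controls Tessera.
Tessera and Cobalt together hold 33% + 50% = 83% of Larkspur, so Sven controls Larkspur.
No other company's threshold is met.

Cobalt Capital Sarl, Larkspur Energy KK, Tessera Properties NV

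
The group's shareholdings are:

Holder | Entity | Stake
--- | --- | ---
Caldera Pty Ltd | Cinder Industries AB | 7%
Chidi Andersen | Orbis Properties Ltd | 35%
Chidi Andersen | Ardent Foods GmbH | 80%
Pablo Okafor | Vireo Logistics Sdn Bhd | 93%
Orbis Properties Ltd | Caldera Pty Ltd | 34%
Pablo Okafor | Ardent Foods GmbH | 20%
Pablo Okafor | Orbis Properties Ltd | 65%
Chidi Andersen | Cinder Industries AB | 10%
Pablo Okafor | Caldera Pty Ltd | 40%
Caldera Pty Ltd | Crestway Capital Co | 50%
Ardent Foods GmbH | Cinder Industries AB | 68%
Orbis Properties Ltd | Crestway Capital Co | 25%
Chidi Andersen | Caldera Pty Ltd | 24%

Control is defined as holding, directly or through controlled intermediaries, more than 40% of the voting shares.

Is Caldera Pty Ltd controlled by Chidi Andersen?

No

Chidi holds 80% of Ardent, so Chidi controls Ardent.
Chidi and Ardent together hold 10% + 68% = 78% of Cinder, so Chidi controls Cinder.
In Caldera, Chidi's side holds only 24%, not > 40%.
So Chidi does not control Caldera.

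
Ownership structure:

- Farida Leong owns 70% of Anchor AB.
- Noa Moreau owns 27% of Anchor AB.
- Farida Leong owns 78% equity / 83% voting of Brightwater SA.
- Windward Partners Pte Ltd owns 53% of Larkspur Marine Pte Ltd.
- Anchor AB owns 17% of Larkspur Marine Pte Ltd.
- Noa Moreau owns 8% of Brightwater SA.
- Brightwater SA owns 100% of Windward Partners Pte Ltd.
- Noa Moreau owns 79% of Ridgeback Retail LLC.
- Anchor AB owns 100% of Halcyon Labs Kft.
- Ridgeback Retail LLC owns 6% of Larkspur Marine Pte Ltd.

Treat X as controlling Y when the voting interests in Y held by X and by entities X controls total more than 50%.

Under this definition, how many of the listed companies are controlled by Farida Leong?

5

Farida holds 70% of Anchor, so Farida controls Anchor.
Farida holds 83% of Brightwater, so Farida controls Brightwater.
Brightwater holds 100% of Windward, so Farida controls Windward.
Anchor and Windward together hold 17% + 53% = 70% of Larkspur, so Farida controls Larkspur.
Anchor holds 100% of Halcyon, so Farida controls Halcyon.
No other company's threshold is met.
Farida controls 5 companies.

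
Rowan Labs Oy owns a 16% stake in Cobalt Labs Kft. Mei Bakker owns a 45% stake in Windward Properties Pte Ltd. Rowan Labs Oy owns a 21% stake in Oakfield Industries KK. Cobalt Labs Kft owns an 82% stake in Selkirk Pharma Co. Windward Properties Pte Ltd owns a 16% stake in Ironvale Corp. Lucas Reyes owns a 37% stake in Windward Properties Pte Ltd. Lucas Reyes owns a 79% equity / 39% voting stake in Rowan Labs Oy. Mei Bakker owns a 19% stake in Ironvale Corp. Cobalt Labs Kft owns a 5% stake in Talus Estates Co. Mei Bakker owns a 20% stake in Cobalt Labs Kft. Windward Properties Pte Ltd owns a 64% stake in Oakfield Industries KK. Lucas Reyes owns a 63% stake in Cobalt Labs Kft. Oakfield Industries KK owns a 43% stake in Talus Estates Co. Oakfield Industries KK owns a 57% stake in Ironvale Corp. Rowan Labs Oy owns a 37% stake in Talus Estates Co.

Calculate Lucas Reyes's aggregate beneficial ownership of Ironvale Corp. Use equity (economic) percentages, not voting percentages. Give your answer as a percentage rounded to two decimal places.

Lucas reaches Ironvale along 3 paths.
Via Rowan → Oakfield: 79% × 21% × 57% = 9.4563%.
Via Windward → Oakfield: 37% × 64% × 57% = 13.4976%.
Via Windward: 37% × 16% = 5.92%.
Total: 9.4563% + 13.4976% + 5.92% = 28.8739%.
Rounded: 28.87%.

28.87%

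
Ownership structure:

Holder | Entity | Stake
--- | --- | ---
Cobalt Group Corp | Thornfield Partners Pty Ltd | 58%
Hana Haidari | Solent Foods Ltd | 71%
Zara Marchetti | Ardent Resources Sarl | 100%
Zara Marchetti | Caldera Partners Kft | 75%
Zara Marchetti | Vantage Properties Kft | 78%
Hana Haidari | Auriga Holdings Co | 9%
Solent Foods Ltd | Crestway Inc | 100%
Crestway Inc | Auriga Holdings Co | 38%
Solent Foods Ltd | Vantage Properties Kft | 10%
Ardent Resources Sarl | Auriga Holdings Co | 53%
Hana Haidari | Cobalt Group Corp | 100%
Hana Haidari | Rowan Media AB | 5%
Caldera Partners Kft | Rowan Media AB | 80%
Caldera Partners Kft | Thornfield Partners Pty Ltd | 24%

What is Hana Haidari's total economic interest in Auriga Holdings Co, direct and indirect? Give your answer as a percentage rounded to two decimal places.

Hana reaches Auriga along 2 paths.
Via Solent → Crestway: 71% × 100% × 38% = 26.98%.
Direct stake: 9% = 9%.
Total: 26.98% + 9% = 35.98%.

35.98%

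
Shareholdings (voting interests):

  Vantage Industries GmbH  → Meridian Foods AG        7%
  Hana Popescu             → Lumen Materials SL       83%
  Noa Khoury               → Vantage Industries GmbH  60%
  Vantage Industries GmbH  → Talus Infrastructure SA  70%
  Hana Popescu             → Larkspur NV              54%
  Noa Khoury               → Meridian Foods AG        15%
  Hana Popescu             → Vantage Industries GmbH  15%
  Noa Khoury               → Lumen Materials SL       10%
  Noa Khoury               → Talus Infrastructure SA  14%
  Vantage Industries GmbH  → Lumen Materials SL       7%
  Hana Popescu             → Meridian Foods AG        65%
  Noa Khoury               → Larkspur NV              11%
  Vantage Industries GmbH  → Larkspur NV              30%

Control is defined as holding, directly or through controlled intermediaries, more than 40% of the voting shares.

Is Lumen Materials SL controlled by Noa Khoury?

Noa holds 60% of Vantage, so Noa controls Vantage.
Noa and Vantage together hold 14% + 70% = 84% of Talus, so Noa controls Talus.
Vantage and Noa together hold 30% + 11% = 41% of Larkspur, so Noa controls Larkspur.
In Lumen, Noa's side holds only 10% + 7% = 17%, not > 40%.
So Noa does not control Lumen.

No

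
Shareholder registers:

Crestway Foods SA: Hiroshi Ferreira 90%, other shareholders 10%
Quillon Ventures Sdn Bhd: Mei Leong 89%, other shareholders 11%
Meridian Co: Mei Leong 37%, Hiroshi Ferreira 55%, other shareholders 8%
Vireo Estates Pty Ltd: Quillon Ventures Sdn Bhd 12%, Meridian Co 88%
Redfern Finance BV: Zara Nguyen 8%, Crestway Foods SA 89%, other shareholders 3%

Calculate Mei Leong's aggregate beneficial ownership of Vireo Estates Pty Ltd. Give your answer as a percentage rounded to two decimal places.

43.24%

Mei reaches Vireo along 2 paths.
Via Quillon: 89% × 12% = 10.68%.
Via Meridian: 37% × 88% = 32.56%.
Total: 10.68% + 32.56% = 43.24%.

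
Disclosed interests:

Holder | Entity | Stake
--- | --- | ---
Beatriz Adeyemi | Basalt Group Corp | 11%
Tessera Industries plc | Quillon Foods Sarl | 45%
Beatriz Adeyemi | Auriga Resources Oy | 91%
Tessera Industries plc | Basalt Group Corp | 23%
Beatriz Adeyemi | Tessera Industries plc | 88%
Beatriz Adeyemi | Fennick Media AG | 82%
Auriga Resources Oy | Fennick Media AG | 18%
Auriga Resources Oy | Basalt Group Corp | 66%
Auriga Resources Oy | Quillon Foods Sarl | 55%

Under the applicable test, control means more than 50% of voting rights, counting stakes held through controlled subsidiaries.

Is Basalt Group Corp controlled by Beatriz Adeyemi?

Yes

Beatriz holds 88% of Tessera, so Beatriz controls Tessera.
Beatriz holds 91% of Auriga, so Beatriz controls Auriga.
Tessera and Beatriz and Auriga together hold 23% + 11% + 66% = 100% of Basalt, so Beatriz controls Basalt.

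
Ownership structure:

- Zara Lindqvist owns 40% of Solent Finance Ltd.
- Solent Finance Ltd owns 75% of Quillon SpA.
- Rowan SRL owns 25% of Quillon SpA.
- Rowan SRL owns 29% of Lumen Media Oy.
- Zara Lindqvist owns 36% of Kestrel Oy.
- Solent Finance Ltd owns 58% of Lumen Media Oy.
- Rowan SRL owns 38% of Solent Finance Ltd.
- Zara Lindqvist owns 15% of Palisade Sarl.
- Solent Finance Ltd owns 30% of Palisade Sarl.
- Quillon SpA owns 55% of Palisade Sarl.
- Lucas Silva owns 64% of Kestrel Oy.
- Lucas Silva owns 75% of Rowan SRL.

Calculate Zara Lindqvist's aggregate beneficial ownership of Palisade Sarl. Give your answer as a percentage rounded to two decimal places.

Zara reaches Palisade along 3 paths.
Via Solent → Quillon: 40% × 75% × 55% = 16.5%.
Via Solent: 40% × 30% = 12%.
Direct stake: 15% = 15%.
Total: 16.5% + 12% + 15% = 43.5%.
Rounded: 43.50%.

43.50%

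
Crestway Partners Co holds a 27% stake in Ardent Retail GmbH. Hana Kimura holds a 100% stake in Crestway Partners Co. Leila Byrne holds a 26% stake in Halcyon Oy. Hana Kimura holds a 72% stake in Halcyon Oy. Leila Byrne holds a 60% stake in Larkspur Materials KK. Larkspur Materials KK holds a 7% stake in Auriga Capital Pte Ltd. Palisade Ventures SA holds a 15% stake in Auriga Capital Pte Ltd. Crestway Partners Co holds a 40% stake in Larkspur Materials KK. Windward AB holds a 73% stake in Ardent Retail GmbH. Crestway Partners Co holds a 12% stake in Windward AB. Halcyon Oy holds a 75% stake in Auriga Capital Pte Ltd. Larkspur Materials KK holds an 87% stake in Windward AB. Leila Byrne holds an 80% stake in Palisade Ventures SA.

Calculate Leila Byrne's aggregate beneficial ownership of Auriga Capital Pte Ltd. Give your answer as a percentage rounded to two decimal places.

35.70%

Leila reaches Auriga along 3 paths.
Via Halcyon: 26% × 75% = 19.5%.
Via Larkspur: 60% × 7% = 4.2%.
Via Palisade: 80% × 15% = 12%.
Total: 19.5% + 4.2% + 12% = 35.7%.
Rounded: 35.70%.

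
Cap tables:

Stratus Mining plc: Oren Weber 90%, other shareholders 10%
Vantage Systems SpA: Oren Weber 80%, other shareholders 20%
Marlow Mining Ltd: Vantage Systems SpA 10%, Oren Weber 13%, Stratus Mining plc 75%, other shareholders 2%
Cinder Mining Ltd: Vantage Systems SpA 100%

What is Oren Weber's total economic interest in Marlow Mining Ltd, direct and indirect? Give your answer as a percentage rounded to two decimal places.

88.50%

Oren reaches Marlow along 3 paths.
Via Vantage: 80% × 10% = 8%.
Direct stake: 13% = 13%.
Via Stratus: 90% × 75% = 67.5%.
Total: 8% + 13% + 67.5% = 88.5%.
Rounded: 88.50%.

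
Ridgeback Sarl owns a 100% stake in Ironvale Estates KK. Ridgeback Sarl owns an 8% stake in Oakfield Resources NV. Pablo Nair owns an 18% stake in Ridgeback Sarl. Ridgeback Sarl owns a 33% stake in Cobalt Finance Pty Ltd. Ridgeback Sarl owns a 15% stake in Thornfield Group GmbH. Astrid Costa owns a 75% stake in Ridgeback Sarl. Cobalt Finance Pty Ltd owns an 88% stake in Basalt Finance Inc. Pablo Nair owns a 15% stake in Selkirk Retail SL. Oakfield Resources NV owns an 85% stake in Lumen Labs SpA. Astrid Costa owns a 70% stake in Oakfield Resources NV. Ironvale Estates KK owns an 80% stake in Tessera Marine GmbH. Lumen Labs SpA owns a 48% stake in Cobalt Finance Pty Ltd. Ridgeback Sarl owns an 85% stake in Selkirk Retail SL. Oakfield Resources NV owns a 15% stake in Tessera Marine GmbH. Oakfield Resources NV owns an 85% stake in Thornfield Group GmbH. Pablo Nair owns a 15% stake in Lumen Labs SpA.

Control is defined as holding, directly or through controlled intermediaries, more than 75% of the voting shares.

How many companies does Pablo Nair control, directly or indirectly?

Pablo's largest direct stake is 18% in Ridgeback, which does not meet the threshold.
Pablo controls 0 companies.

0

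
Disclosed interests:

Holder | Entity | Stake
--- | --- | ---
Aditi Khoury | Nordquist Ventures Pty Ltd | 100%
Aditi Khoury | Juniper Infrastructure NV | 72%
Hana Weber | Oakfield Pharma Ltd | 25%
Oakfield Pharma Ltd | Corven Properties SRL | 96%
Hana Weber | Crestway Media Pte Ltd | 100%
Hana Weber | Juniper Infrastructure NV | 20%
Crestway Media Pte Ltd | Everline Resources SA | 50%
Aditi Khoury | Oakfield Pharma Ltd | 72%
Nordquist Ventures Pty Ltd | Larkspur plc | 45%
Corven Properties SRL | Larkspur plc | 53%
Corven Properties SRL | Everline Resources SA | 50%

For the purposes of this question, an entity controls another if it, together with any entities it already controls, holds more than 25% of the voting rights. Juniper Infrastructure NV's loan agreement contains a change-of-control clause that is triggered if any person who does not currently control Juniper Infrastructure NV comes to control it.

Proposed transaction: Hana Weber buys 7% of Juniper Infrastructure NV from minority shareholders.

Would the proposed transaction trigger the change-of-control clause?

Yes

The purchase changes only Hana's holdings, so Hana is the only person who could newly come to control Juniper.
Hana holds 100% of Crestway, so Hana controls Crestway.
Crestway holds 50% of Everline, so Hana controls Everline.
In Juniper, Hana's side holds only 20%, not > 25%.
So before the transaction, Hana does not control Juniper.
After the purchase, Hana's direct stake in Juniper rises to 20% + 7% = 27%.
Hana holds 27% of Juniper, so Hana controls Juniper.
Hana did not control Juniper before and does after, so the clause is triggered.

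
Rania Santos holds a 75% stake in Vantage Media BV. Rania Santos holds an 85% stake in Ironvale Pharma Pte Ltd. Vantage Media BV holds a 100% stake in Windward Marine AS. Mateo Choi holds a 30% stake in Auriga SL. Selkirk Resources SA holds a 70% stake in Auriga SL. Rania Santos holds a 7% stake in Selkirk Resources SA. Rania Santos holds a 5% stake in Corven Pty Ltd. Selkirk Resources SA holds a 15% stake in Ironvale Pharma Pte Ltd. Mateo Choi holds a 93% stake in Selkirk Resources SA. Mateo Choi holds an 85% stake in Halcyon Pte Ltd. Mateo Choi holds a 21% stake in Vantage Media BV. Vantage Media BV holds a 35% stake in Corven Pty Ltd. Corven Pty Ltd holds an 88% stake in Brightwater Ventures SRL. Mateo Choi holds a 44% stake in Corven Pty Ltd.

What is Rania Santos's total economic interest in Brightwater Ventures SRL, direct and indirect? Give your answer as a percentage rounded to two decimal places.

27.50%

Rania reaches Brightwater along 2 paths.
Via Corven: 5% × 88% = 4.4%.
Via Vantage → Corven: 75% × 35% × 88% = 23.1%.
Total: 4.4% + 23.1% = 27.5%.
Rounded: 27.50%.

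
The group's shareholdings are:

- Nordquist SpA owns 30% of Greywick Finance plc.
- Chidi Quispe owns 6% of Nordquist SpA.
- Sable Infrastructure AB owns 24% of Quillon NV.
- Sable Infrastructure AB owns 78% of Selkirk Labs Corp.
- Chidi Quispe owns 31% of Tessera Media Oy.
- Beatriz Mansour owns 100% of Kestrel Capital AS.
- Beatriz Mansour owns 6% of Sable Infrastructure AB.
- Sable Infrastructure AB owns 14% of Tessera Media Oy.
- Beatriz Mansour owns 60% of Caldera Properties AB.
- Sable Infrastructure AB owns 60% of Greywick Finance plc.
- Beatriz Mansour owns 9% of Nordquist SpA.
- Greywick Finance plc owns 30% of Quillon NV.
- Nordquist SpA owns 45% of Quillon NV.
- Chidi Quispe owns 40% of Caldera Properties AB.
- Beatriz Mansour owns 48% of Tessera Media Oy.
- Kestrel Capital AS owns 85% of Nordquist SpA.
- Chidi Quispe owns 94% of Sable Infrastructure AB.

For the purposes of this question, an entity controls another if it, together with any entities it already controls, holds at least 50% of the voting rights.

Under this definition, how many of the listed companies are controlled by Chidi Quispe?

Chidi holds 94% of Sable, so Chidi controls Sable.
Sable holds 60% of Greywick, so Chidi controls Greywick.
Sable holds 78% of Selkirk, so Chidi controls Selkirk.
Greywick and Sable together hold 30% + 24% = 54% of Quillon, so Chidi controls Quillon.
No other company's threshold is met.
Chidi controls 4 companies.

4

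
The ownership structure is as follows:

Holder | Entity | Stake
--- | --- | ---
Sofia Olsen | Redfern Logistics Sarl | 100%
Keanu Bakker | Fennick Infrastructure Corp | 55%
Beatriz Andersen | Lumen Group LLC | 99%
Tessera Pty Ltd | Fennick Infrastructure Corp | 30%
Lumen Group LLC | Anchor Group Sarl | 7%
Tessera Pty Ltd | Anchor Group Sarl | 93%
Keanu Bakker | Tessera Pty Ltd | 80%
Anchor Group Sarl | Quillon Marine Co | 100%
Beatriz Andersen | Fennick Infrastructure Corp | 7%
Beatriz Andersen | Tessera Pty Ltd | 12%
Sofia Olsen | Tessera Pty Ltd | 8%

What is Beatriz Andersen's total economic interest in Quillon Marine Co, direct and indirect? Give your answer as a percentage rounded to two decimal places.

18.09%

Beatriz reaches Quillon along 2 paths.
Via Tessera → Anchor: 12% × 93% × 100% = 11.16%.
Via Lumen → Anchor: 99% × 7% × 100% = 6.93%.
Total: 11.16% + 6.93% = 18.09%.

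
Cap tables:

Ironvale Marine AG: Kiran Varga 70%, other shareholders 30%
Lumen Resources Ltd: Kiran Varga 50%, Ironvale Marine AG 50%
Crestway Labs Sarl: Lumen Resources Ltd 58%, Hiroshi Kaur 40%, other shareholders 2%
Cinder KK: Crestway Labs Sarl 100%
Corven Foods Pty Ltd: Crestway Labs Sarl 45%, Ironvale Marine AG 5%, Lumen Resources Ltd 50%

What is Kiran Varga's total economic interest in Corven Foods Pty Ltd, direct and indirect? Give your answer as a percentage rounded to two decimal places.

Kiran reaches Corven along 5 paths.
Via Lumen → Crestway: 50% × 58% × 45% = 13.05%.
Via Ironvale → Lumen → Crestway: 70% × 50% × 58% × 45% = 9.135%.
Via Ironvale: 70% × 5% = 3.5%.
Via Lumen: 50% × 50% = 25%.
Via Ironvale → Lumen: 70% × 50% × 50% = 17.5%.
Total: 13.05% + 9.135% + 3.5% + 25% + 17.5% = 68.185%.
Rounded: 68.19%.

68.19%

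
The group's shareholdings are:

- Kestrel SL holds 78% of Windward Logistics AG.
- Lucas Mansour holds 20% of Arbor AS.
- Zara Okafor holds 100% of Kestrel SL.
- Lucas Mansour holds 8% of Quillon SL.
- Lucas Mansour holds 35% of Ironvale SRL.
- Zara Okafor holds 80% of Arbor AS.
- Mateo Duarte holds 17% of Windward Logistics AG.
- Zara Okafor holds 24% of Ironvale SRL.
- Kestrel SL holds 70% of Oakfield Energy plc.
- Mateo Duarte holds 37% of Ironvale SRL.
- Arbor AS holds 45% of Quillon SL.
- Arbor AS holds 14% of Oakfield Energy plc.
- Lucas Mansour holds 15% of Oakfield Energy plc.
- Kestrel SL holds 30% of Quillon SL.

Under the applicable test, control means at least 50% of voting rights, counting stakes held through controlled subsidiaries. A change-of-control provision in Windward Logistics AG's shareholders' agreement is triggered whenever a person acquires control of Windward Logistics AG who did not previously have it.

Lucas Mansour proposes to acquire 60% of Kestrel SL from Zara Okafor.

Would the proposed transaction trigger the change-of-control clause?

The purchase adds only to Lucas's holdings (Zara's stake shrinks), so Lucas is the only person who could newly come to control Windward.
Lucas's largest direct stake is 35% in Ironvale, which does not meet the threshold, so Lucas controls no company.
Neither Lucas nor any entity Lucas controls holds any voting interest in Windward.
So before the transaction, Lucas does not control Windward.
After the purchase, Lucas holds 60% of Kestrel directly, and Zara's stake falls to 40%.
Lucas holds 60% of Kestrel, so Lucas controls Kestrel.
Kestrel holds 78% of Windward, so Lucas controls Windward.
Lucas did not control Windward before and does after, so the clause is triggered.

Yes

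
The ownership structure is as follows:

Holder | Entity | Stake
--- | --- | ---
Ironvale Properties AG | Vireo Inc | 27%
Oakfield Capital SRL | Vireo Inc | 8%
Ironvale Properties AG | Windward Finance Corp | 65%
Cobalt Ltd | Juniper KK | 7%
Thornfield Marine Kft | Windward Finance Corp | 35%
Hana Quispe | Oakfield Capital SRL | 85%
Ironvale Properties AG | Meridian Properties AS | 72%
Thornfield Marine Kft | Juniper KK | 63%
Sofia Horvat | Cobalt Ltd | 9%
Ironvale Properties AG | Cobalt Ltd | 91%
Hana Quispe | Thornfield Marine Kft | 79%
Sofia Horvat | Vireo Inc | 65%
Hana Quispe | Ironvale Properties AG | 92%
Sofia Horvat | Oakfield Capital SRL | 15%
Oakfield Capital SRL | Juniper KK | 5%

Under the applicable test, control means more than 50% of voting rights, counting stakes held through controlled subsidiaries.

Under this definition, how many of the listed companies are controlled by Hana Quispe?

Hana holds 85% of Oakfield, so Hana controls Oakfield.
Hana holds 92% of Ironvale, so Hana controls Ironvale.
Ironvale holds 72% of Meridian, so Hana controls Meridian.
Hana holds 79% of Thornfield, so Hana controls Thornfield.
Ironvale holds 91% of Cobalt, so Hana controls Cobalt.
Thornfield and Oakfield and Cobalt together hold 63% + 5% + 7% = 75% of Juniper, so Hana controls Juniper.
Thornfield and Ironvale together hold 35% + 65% = 100% of Windward, so Hana controls Windward.
No other company's threshold is met.
Hana controls 7 companies.

7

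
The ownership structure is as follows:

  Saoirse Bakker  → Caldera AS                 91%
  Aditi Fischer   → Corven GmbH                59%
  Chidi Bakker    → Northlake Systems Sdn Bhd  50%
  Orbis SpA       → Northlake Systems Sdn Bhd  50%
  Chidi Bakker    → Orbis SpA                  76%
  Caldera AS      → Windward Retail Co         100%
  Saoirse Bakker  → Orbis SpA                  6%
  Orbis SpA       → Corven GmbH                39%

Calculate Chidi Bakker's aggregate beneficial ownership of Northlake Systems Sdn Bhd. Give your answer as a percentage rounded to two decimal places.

Chidi reaches Northlake along 2 paths.
Via Orbis: 76% × 50% = 38%.
Direct stake: 50% = 50%.
Total: 38% + 50% = 88%.
Rounded: 88.00%.

88.00%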